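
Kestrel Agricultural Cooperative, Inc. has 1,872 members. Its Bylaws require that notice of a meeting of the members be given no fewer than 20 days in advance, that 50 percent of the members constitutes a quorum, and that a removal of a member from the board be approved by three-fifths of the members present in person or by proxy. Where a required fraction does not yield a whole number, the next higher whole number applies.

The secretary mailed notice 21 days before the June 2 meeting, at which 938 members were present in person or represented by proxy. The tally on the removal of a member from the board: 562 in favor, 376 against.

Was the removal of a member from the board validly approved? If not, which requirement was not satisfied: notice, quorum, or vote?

Notice: 21 days given; 20 required. Satisfied.
Quorum: 50% of 1,872 = 936; 938 present. Satisfied.
Vote: requires three-fifths of those present (938); 3/5 of 938 = 562.80, rounded up to 563, so 563 needed; 562 in favor. Not satisfied.

Invalid — vote requirement not satisfied.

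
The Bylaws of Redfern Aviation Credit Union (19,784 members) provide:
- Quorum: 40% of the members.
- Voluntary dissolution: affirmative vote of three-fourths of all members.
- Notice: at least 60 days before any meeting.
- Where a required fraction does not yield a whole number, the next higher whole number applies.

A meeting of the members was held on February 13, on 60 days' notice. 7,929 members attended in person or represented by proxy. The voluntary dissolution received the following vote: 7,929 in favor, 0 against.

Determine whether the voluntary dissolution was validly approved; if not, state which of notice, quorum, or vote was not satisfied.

Invalid — vote requirement not satisfied.

Notice: 60 days given; 60 required. Satisfied.
Quorum: 40% of 19,784 = 7,913.60, rounded up to 7,914; 7,929 present. Satisfied.
Vote: requires three-fourths of all members (19,784); 3/4 of 19784 = 14838, so 14,838 needed; 7,929 in favor. Not satisfied.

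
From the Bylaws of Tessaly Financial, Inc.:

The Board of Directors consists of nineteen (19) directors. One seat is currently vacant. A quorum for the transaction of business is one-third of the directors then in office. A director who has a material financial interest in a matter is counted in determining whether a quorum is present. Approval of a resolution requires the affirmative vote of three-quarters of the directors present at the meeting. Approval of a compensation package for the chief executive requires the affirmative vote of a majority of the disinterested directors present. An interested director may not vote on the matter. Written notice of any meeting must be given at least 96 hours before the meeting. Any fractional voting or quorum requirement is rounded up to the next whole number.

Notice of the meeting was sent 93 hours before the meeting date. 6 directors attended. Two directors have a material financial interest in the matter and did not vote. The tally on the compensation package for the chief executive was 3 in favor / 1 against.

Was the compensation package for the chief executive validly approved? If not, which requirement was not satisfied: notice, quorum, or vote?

Notice: 93 hours given; 96 required (93 < 96). Not satisfied.
Quorum: 6 present (interested directors count toward quorum); quorum is 6. Satisfied.
Vote: the compensation package for the chief executive requires a majority of the disinterested directors present (6 − 2 = 4). A majority of 4 is 3, so 3 affirmative votes are needed; 3 voted in favor. Satisfied.

Invalid — notice requirement not satisfied.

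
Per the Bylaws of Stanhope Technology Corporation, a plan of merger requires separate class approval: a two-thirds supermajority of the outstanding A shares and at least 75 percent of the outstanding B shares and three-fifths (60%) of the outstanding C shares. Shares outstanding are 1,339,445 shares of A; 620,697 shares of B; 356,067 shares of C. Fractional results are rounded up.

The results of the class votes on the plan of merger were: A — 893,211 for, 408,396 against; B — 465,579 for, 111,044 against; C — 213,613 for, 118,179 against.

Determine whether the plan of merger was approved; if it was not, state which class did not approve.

Not approved — the C shares did not give the required vote.

A: 2/3 of 1339445 = 892963.33, rounded up to 892964; 892,964 required, 893,211 in favor — approved.
B: 3/4 of 620697 = 465522.75, rounded up to 465523; 465,523 required, 465,579 in favor — approved.
C: 3/5 of 356067 = 213640.20, rounded up to 213641; 213,641 required, 213,613 in favor — not approved.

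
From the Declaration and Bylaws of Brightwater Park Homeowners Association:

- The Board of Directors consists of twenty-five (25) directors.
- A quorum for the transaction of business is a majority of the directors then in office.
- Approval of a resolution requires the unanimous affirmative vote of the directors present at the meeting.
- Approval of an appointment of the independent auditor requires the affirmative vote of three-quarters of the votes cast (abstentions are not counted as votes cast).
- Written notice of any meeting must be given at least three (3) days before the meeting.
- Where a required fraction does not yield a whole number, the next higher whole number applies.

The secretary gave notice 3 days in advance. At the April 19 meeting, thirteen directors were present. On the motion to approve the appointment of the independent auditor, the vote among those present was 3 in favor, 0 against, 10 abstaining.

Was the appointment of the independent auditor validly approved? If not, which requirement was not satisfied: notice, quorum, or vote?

Notice: 3 days given; 3 required (3 ≥ 3). Satisfied.
Quorum: 13 present; quorum is 13. Satisfied.
Vote: the appointment of the independent auditor requires three-fourths of the votes cast (13 present − 10 abstaining = 3). 3/4 of 3 = 2.25, rounded up to 3, so 3 affirmative votes are needed; 3 voted in favor. Satisfied.

Valid — all requirements satisfied.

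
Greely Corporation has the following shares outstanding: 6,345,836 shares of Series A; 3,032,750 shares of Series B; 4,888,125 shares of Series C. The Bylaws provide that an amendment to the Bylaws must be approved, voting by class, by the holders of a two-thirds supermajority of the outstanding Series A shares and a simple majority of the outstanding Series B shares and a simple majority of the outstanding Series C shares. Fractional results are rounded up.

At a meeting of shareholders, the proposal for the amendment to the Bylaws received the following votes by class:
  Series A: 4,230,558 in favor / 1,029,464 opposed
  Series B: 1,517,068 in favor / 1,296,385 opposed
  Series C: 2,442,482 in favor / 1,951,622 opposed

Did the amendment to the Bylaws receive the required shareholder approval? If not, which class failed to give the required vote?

Series A: 2/3 of 6345836 = 4230557.33, rounded up to 4230558; 4,230,558 required, 4,230,558 in favor — approved.
Series B: a majority of 3032750 is 1516376; 1,516,376 required, 1,517,068 in favor — approved.
Series C: a majority of 4888125 is 2444063; 2,444,063 required, 2,442,482 in favor — not approved.

Not approved — the Series C shares did not give the required vote.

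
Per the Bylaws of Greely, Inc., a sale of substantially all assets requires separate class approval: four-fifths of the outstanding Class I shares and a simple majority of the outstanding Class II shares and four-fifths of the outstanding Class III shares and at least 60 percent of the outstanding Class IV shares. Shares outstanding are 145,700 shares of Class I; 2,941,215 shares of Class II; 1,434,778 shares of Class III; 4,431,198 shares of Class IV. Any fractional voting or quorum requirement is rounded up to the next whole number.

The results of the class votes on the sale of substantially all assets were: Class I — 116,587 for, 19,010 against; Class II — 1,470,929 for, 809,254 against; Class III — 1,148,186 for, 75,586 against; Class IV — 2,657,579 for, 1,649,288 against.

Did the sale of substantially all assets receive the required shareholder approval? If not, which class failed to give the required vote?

Not approved — the Class IV shares did not give the required vote.

Class I: 4/5 of 145700 = 116560; 116,560 required, 116,587 in favor — approved.
Class II: a majority of 2941215 is 1470608; 1,470,608 required, 1,470,929 in favor — approved.
Class III: 4/5 of 1434778 = 1147822.40, rounded up to 1147823; 1,147,823 required, 1,148,186 in favor — approved.
Class IV: 3/5 of 4431198 = 2658718.80, rounded up to 2658719; 2,658,719 required, 2,657,579 in favor — not approved.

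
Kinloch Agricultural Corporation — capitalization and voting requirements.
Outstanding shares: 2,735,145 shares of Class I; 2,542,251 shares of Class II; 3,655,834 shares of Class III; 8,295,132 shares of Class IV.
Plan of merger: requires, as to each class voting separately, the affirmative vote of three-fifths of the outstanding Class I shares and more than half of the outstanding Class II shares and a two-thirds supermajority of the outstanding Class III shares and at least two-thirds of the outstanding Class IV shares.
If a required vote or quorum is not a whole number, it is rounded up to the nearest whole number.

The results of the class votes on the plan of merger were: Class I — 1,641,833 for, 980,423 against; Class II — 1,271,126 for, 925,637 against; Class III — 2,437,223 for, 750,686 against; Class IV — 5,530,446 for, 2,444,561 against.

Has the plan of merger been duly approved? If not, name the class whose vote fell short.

Class I: 3/5 of 2735145 = 1641087; 1,641,087 required, 1,641,833 in favor — approved.
Class II: a majority of 2542251 is 1271126; 1,271,126 required, 1,271,126 in favor — approved.
Class III: 2/3 of 3655834 = 2437222.67, rounded up to 2437223; 2,437,223 required, 2,437,223 in favor — approved.
Class IV: 2/3 of 8295132 = 5530088; 5,530,088 required, 5,530,446 in favor — approved.

Approved — every class gave the required vote.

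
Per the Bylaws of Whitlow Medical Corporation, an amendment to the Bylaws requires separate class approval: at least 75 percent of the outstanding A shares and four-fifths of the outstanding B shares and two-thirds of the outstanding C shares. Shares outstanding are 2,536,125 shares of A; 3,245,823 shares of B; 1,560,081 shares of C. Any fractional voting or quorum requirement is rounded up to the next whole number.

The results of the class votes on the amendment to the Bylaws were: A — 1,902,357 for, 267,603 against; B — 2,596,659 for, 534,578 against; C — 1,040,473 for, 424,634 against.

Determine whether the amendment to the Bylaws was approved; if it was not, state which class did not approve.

Approved — every class gave the required vote.

A: 3/4 of 2536125 = 1902093.75, rounded up to 1902094; 1,902,094 required, 1,902,357 in favor — approved.
B: 4/5 of 3245823 = 2596658.40, rounded up to 2596659; 2,596,659 required, 2,596,659 in favor — approved.
C: 2/3 of 1560081 = 1040054; 1,040,054 required, 1,040,473 in favor — approved.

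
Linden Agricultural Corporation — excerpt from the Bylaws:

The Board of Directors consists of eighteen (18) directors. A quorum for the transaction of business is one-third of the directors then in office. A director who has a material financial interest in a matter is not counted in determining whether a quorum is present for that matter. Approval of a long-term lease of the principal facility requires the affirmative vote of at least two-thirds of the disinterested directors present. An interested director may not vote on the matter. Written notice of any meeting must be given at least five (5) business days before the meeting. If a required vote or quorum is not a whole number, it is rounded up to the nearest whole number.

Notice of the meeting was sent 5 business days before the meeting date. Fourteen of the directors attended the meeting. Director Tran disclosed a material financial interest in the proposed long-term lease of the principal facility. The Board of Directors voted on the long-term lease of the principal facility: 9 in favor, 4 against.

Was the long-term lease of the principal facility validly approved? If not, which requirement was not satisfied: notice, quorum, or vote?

Valid — all requirements satisfied.

Notice: 5 business days given; 5 required (5 ≥ 5). Satisfied.
Quorum: 14 present, but the 1 interested director does not count, leaving 13. Quorum is 6. Satisfied.
Vote: the long-term lease of the principal facility requires two-thirds of the disinterested directors present (14 − 1 = 13). 2/3 of 13 = 8.67, rounded up to 9, so 9 affirmative votes are needed; 9 voted in favor. Satisfied.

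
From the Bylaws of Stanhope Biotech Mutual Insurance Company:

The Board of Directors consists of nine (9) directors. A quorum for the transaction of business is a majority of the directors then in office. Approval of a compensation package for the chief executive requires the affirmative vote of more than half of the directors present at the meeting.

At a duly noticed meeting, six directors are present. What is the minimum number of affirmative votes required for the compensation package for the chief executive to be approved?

The compensation package for the chief executive requires a majority of the directors present (6).
A majority of 6 is 4.

4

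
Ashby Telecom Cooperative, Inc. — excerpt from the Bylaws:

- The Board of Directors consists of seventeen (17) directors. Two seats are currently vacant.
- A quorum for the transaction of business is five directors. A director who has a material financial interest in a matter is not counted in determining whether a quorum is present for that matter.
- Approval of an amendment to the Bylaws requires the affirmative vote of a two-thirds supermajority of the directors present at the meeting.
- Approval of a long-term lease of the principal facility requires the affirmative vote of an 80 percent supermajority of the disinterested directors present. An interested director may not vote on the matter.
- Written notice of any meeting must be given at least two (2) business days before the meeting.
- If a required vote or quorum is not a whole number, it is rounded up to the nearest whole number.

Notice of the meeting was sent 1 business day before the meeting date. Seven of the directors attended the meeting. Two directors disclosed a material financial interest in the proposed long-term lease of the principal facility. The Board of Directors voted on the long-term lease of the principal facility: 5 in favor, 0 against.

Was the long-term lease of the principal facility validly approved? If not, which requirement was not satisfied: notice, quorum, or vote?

Notice: 1 business day given; 2 required (1 < 2). Not satisfied.
Quorum: 7 present, but the 2 interested directors do not count, leaving 5. Quorum is 5. Satisfied.
Vote: the long-term lease of the principal facility requires four-fifths of the disinterested directors present (7 − 2 = 5). 4/5 of 5 = 4, so 4 affirmative votes are needed; 5 voted in favor. Satisfied.

Invalid — notice requirement not satisfied.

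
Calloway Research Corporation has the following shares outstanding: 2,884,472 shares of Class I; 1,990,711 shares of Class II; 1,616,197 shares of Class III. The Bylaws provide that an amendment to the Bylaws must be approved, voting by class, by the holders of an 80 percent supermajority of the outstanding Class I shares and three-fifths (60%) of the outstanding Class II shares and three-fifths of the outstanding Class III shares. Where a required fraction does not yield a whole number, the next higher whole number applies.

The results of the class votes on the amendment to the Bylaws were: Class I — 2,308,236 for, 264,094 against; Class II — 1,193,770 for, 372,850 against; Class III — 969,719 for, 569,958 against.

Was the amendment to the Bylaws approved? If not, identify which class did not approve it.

Class I: 4/5 of 2884472 = 2307577.60, rounded up to 2307578; 2,307,578 required, 2,308,236 in favor — approved.
Class II: 3/5 of 1990711 = 1194426.60, rounded up to 1194427; 1,194,427 required, 1,193,770 in favor — not approved.
Class III: 3/5 of 1616197 = 969718.20, rounded up to 969719; 969,719 required, 969,719 in favor — approved.

Not approved — the Class II shares did not give the required vote.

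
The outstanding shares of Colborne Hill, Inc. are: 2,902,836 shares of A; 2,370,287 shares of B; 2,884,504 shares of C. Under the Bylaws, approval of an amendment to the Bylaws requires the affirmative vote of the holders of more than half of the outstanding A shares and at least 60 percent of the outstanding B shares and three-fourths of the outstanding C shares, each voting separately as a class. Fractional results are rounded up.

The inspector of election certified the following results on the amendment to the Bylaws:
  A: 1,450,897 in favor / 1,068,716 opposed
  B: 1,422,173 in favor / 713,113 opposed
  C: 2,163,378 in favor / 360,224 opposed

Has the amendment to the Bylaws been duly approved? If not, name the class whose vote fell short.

Not approved — the A shares did not give the required vote.

A: a majority of 2902836 is 1451419; 1,451,419 required, 1,450,897 in favor — not approved.
B: 3/5 of 2370287 = 1422172.20, rounded up to 1422173; 1,422,173 required, 1,422,173 in favor — approved.
C: 3/4 of 2884504 = 2163378; 2,163,378 required, 2,163,378 in favor — approved.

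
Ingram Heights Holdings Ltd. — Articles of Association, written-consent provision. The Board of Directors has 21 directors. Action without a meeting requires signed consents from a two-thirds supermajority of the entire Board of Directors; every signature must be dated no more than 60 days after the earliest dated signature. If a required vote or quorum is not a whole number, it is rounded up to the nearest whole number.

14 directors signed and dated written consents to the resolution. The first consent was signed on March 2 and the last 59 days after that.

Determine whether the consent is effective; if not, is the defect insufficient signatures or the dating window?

Signatures required: a two-thirds supermajority of 21 — 2/3 of 21 = 14, so 14 needed; 14 signed. Sufficient.
Dating window: the latest signature is 59 days after the earliest; the limit is 60 days. Within the window.

Effective — both the signature and dating-window requirements are satisfied.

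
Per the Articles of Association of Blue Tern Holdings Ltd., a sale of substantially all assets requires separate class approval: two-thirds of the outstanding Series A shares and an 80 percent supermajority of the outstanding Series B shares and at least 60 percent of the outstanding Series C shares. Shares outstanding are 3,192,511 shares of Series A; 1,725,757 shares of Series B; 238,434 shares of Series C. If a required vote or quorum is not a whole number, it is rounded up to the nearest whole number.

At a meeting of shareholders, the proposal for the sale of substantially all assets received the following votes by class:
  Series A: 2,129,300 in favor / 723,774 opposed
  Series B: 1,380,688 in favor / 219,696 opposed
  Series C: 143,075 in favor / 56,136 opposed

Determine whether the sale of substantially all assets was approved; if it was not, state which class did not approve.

Approved — every class gave the required vote.

Series A: 2/3 of 3192511 = 2128340.67, rounded up to 2128341; 2,128,341 required, 2,129,300 in favor — approved.
Series B: 4/5 of 1725757 = 1380605.60, rounded up to 1380606; 1,380,606 required, 1,380,688 in favor — approved.
Series C: 3/5 of 238434 = 143060.40, rounded up to 143061; 143,061 required, 143,075 in favor — approved.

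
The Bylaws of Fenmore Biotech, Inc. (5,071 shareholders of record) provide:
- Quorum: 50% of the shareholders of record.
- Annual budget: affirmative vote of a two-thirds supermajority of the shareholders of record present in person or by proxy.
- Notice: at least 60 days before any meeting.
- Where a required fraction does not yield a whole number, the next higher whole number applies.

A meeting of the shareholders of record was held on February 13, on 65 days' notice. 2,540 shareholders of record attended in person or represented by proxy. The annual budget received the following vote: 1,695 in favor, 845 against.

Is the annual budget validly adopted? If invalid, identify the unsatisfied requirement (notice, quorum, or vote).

Valid — all requirements satisfied.

Notice: 65 days given; 60 required. Satisfied.
Quorum: 50% of 5,071 = 2,535.50, rounded up to 2,536; 2,540 present. Satisfied.
Vote: requires two-thirds of those present (2,540); 2/3 of 2540 = 1693.33, rounded up to 1694, so 1,694 needed; 1,695 in favor. Satisfied.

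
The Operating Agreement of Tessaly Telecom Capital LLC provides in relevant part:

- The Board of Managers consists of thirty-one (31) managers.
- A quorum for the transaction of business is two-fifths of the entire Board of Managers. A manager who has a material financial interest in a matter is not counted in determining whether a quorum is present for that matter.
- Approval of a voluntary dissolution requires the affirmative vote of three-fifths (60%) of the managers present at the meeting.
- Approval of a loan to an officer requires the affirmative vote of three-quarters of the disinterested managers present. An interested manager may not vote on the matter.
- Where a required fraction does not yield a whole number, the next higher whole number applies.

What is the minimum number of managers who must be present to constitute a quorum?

2/5 of 31 = 12.40, rounded up to 13.

13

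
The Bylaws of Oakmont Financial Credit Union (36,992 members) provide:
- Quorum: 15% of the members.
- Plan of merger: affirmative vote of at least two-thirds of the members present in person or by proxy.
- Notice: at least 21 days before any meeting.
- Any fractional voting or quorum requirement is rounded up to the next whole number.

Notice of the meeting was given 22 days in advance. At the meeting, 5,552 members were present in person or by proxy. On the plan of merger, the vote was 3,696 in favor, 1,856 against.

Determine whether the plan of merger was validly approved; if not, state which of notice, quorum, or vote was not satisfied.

Invalid — vote requirement not satisfied.

Notice: 22 days given; 21 required. Satisfied.
Quorum: 15% of 36,992 = 5,548.80, rounded up to 5,549; 5,552 present. Satisfied.
Vote: requires two-thirds of those present (5,552); 2/3 of 5552 = 3701.33, rounded up to 3702, so 3,702 needed; 3,696 in favor. Not satisfied.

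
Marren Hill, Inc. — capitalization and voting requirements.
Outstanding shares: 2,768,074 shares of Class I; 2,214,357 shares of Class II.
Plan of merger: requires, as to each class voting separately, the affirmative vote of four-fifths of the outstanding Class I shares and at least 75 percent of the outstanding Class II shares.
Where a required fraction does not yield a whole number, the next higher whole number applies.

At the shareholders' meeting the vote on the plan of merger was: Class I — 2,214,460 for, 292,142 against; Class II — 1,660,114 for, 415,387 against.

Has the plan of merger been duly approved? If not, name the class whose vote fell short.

Class I: 4/5 of 2768074 = 2214459.20, rounded up to 2214460; 2,214,460 required, 2,214,460 in favor — approved.
Class II: 3/4 of 2214357 = 1660767.75, rounded up to 1660768; 1,660,768 required, 1,660,114 in favor — not approved.

Not approved — the Class II shares did not give the required vote.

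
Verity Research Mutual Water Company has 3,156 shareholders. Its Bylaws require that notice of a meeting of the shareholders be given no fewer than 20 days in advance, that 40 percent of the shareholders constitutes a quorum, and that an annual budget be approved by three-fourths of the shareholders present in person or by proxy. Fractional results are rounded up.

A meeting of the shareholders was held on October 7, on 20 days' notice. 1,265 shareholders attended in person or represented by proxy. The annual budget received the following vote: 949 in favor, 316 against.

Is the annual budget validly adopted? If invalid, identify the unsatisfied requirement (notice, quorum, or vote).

Notice: 20 days given; 20 required. Satisfied.
Quorum: 40% of 3,156 = 1,262.40, rounded up to 1,263; 1,265 present. Satisfied.
Vote: requires three-fourths of those present (1,265); 3/4 of 1265 = 948.75, rounded up to 949, so 949 needed; 949 in favor. Satisfied.

Valid — all requirements satisfied.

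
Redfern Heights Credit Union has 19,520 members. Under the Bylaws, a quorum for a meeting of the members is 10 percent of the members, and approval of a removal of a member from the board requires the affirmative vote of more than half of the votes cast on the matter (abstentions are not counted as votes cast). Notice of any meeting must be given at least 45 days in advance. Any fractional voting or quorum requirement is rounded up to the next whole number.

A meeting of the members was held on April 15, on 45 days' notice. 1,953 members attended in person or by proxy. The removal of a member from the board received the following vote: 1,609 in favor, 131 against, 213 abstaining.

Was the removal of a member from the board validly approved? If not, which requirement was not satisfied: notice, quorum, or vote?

Valid — all requirements satisfied.

Notice: 45 days given; 45 required. Satisfied.
Quorum: 10% of 19,520 = 1,952; 1,953 present. Satisfied.
Vote: requires a majority of the votes cast (1,953 − 213 abstaining = 1,740); a majority of 1740 is 871, so 871 needed; 1,609 in favor. Satisfied.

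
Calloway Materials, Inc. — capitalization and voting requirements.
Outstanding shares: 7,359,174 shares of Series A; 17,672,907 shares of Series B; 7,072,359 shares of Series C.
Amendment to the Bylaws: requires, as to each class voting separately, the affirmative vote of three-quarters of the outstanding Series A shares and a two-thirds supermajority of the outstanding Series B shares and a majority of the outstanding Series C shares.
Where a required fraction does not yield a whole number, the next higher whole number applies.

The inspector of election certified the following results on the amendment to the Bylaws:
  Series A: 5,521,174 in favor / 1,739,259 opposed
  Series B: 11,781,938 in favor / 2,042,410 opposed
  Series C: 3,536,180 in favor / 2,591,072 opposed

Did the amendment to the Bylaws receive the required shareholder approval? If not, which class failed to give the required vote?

Approved — every class gave the required vote.

Series A: 3/4 of 7359174 = 5519380.50, rounded up to 5519381; 5,519,381 required, 5,521,174 in favor — approved.
Series B: 2/3 of 17672907 = 11781938; 11,781,938 required, 11,781,938 in favor — approved.
Series C: a majority of 7072359 is 3536180; 3,536,180 required, 3,536,180 in favor — approved.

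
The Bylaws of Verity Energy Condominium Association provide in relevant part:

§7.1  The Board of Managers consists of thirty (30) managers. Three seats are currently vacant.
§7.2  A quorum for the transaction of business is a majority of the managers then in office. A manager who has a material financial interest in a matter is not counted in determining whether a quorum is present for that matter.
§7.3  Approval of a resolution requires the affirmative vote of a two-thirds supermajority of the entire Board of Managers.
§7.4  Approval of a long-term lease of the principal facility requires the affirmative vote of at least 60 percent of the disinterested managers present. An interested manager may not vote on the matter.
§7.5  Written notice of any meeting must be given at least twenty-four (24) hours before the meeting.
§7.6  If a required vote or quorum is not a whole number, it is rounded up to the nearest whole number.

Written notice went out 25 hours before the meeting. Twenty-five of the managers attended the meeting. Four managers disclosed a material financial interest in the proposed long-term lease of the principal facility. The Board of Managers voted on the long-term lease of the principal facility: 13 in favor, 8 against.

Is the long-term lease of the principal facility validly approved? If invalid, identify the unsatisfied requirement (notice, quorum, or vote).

Notice: 25 hours given; 24 required (25 ≥ 24). Satisfied.
Quorum: 25 present, but the 4 interested managers do not count, leaving 21. Quorum is 14. Satisfied.
Vote: the long-term lease of the principal facility requires three-fifths of the disinterested managers present (25 − 4 = 21). 3/5 of 21 = 12.60, rounded up to 13, so 13 affirmative votes are needed; 13 voted in favor. Satisfied.

Valid — all requirements satisfied.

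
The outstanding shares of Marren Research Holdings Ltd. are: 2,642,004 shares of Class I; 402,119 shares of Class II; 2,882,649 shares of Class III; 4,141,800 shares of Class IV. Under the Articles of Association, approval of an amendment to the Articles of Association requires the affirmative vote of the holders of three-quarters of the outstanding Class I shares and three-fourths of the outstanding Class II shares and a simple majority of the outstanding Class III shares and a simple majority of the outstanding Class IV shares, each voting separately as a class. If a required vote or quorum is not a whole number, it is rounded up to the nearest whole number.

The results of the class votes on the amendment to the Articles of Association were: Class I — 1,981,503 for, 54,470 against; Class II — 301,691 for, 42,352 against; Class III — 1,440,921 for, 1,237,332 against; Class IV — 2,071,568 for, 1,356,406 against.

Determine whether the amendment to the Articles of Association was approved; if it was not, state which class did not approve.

Class I: 3/4 of 2642004 = 1981503; 1,981,503 required, 1,981,503 in favor — approved.
Class II: 3/4 of 402119 = 301589.25, rounded up to 301590; 301,590 required, 301,691 in favor — approved.
Class III: a majority of 2882649 is 1441325; 1,441,325 required, 1,440,921 in favor — not approved.
Class IV: a majority of 4141800 is 2070901; 2,070,901 required, 2,071,568 in favor — approved.

Not approved — the Class III shares did not give the required vote.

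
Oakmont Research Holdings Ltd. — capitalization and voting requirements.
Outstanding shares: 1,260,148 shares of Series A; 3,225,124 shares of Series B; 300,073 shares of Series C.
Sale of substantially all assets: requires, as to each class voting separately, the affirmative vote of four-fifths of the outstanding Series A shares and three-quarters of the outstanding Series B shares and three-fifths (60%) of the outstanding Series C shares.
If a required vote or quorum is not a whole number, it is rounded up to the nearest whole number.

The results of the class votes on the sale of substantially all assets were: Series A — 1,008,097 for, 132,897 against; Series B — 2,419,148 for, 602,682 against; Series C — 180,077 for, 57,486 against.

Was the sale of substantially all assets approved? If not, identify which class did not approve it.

Series A: 4/5 of 1260148 = 1008118.40, rounded up to 1008119; 1,008,119 required, 1,008,097 in favor — not approved.
Series B: 3/4 of 3225124 = 2418843; 2,418,843 required, 2,419,148 in favor — approved.
Series C: 3/5 of 300073 = 180043.80, rounded up to 180044; 180,044 required, 180,077 in favor — approved.

Not approved — the Series A shares did not give the required vote.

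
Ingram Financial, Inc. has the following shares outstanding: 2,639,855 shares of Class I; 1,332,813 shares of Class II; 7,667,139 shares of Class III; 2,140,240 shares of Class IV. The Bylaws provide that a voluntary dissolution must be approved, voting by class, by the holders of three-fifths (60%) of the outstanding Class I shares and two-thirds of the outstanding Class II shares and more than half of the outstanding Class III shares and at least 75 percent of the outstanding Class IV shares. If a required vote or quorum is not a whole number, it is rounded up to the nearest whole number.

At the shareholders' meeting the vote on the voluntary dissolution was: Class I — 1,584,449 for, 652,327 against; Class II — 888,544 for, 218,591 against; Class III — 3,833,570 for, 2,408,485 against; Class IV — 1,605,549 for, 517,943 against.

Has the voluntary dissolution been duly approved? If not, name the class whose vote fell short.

Class I: 3/5 of 2639855 = 1583913; 1,583,913 required, 1,584,449 in favor — approved.
Class II: 2/3 of 1332813 = 888542; 888,542 required, 888,544 in favor — approved.
Class III: a majority of 7667139 is 3833570; 3,833,570 required, 3,833,570 in favor — approved.
Class IV: 3/4 of 2140240 = 1605180; 1,605,180 required, 1,605,549 in favor — approved.

Approved — every class gave the required vote.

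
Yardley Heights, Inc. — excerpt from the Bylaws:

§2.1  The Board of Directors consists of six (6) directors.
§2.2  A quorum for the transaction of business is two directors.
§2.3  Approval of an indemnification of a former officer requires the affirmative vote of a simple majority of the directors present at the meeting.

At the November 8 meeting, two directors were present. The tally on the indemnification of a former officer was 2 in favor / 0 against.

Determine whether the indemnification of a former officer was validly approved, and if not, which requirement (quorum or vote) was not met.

Quorum: 2 present; quorum is 2. Satisfied.
Vote: the indemnification of a former officer requires a majority of the directors present (2). A majority of 2 is 2, so 2 affirmative votes are needed; 2 voted in favor. Satisfied.

Valid — all requirements satisfied.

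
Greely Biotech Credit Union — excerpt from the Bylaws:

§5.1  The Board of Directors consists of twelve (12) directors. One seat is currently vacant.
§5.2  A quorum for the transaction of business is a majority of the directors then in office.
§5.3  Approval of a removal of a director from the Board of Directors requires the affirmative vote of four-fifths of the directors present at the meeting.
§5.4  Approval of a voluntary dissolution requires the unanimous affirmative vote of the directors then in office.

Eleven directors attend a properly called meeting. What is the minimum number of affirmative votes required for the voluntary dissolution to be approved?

11

The voluntary dissolution requires the unanimous vote of the directors then in office (11).
Unanimous means all 11.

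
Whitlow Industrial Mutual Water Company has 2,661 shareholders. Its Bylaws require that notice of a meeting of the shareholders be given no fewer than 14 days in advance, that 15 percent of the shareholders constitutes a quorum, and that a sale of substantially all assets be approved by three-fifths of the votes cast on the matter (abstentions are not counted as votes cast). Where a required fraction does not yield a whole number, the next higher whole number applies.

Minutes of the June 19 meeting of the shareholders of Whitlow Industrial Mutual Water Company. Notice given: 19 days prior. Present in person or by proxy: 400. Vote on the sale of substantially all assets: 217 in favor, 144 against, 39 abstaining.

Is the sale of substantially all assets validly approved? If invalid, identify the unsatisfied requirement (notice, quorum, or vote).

Notice: 19 days given; 14 required. Satisfied.
Quorum: 15% of 2,661 = 399.15, rounded up to 400; 400 present. Satisfied.
Vote: requires three-fifths of the votes cast (400 − 39 abstaining = 361); 3/5 of 361 = 216.60, rounded up to 217, so 217 needed; 217 in favor. Satisfied.

Valid — all requirements satisfied.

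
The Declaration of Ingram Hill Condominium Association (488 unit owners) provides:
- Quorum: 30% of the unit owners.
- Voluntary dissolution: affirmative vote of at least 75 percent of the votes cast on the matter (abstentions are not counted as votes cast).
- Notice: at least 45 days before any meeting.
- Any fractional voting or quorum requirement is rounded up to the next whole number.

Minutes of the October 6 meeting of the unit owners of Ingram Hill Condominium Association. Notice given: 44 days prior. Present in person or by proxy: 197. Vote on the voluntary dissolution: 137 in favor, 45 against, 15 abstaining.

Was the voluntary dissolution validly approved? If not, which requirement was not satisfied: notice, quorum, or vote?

Notice: 44 days given; 45 required. Not satisfied.
Quorum: 30% of 488 = 146.40, rounded up to 147; 197 present. Satisfied.
Vote: requires three-fourths of the votes cast (197 − 15 abstaining = 182); 3/4 of 182 = 136.50, rounded up to 137, so 137 needed; 137 in favor. Satisfied.

Invalid — notice requirement not satisfied.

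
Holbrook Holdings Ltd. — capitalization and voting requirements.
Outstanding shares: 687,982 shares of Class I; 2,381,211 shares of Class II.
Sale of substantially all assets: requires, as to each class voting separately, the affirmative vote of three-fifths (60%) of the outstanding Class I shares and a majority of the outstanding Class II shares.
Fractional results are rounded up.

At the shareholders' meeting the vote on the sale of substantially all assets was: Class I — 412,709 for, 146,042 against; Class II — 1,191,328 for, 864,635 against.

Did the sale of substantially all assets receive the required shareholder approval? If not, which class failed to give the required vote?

Not approved — the Class I shares did not give the required vote.

Class I: 3/5 of 687982 = 412789.20, rounded up to 412790; 412,790 required, 412,709 in favor — not approved.
Class II: a majority of 2381211 is 1190606; 1,190,606 required, 1,191,328 in favor — approved.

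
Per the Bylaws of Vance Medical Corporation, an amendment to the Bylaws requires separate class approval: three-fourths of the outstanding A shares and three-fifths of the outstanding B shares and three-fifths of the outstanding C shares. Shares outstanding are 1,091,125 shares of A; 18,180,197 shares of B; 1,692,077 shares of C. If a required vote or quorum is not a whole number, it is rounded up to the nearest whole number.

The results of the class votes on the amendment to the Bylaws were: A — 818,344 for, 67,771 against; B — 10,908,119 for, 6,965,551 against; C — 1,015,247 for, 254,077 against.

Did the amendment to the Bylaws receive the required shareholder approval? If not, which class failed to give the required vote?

Approved — every class gave the required vote.

A: 3/4 of 1091125 = 818343.75, rounded up to 818344; 818,344 required, 818,344 in favor — approved.
B: 3/5 of 18180197 = 10908118.20, rounded up to 10908119; 10,908,119 required, 10,908,119 in favor — approved.
C: 3/5 of 1692077 = 1015246.20, rounded up to 1015247; 1,015,247 required, 1,015,247 in favor — approved.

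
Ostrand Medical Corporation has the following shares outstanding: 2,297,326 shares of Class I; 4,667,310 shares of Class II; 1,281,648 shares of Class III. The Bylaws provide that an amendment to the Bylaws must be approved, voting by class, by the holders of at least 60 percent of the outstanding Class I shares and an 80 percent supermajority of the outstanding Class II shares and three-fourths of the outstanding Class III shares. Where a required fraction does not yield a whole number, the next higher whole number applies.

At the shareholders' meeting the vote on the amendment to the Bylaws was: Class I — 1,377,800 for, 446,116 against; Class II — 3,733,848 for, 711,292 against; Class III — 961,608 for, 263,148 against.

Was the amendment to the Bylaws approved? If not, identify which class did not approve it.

Not approved — the Class I shares did not give the required vote.

Class I: 3/5 of 2297326 = 1378395.60, rounded up to 1378396; 1,378,396 required, 1,377,800 in favor — not approved.
Class II: 4/5 of 4667310 = 3733848; 3,733,848 required, 3,733,848 in favor — approved.
Class III: 3/4 of 1281648 = 961236; 961,236 required, 961,608 in favor — approved.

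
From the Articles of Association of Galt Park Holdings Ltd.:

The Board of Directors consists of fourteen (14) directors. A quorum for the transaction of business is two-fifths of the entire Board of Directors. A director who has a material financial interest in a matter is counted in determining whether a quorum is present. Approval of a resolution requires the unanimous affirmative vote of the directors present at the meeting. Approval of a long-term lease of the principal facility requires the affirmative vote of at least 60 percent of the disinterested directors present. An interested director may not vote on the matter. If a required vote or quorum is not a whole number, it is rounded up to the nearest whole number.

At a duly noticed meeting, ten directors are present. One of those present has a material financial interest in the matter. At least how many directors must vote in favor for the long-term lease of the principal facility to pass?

6

The long-term lease of the principal facility requires three-fifths of the disinterested directors present (10 − 1 = 9).
3/5 of 9 = 5.40, rounded up to 6.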